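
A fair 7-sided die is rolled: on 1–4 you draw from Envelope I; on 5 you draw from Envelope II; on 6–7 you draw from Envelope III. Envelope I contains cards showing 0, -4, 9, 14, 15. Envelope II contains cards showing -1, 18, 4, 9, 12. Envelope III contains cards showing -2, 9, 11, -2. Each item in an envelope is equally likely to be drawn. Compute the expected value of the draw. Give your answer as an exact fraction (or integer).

E[X | Envelope I] = (0 − 4 + 9 + 14 + 15)/5 = 34/5
E[X | Envelope II] = (-1 + 18 + 4 + 9 + 12)/5 = 42/5
E[X | Envelope III] = (-2 + 9 + 11 − 2)/4 = 4
E[X] = (4/7)·34/5 + (1/7)·42/5 + (2/7)·4 = 218/35

218/35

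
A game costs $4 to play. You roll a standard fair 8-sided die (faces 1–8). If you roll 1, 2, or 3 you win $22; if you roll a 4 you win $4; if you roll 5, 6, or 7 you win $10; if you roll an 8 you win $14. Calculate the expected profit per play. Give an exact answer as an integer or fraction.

41/4 dollars

E[payout] = (1/8)·4 + (3/8)·10 + (1/8)·14 + (3/8)·22 = 57/4
Expected profit = 57/4 − 4 = 41/4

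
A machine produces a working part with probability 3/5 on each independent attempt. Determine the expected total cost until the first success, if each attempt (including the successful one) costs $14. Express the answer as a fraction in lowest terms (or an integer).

70/3 dollars

E[#attempts] = 1/p = 5/3; E[cost] = 14·5/3 = 70/3.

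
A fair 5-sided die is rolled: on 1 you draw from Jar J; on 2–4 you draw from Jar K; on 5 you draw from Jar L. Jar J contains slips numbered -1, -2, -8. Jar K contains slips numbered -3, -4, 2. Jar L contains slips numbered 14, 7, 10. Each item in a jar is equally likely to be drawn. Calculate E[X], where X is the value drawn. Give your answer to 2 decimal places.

0.33

E[X | Jar J] = (-1 − 2 − 8)/3 = -11/3
E[X | Jar K] = (-3 − 4 + 2)/3 = -5/3
E[X | Jar L] = (14 + 7 + 10)/3 = 31/3
E[X] = (1/5)·(-11/3) + (3/5)·(-5/3) + (1/5)·31/3 = 1/3 ≈ 0.33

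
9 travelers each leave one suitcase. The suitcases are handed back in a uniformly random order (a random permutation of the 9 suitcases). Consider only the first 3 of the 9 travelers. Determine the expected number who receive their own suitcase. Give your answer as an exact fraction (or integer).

Let Xᵢ = 1 if person i gets their own suitcase. For each i, P(Xᵢ=1) = 1/9.
By linearity of expectation, E[X₁+…+X_3] = 3·(1/9) = 1/3.

1/3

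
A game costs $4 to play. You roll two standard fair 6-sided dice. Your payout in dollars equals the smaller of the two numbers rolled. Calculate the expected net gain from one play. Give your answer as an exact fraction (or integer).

-53/36 dollars

Distribution of the smaller of the two numbers rolled: 1 w.p. 11/36, 2 w.p. 1/4, 3 w.p. 7/36, 4 w.p. 5/36, 5 w.p. 1/12, 6 w.p. 1/36
E[payout] = (11/36)·1 + (1/4)·2 + (7/36)·3 + (5/36)·4 + (1/12)·5 + (1/36)·6 = 91/36
Expected profit = 91/36 − 4 = -53/36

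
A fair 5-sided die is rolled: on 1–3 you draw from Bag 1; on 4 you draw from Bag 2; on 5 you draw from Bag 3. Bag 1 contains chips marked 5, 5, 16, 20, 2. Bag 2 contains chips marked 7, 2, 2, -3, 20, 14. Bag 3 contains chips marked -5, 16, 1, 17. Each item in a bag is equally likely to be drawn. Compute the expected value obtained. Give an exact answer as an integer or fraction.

861/100

E[X | Bag 1] = (5 + 5 + 16 + 20 + 2)/5 = 48/5
E[X | Bag 2] = (7 + 2 + 2 − 3 + 20 + 14)/6 = 7
E[X | Bag 3] = (-5 + 16 + 1 + 17)/4 = 29/4
E[X] = (3/5)·48/5 + (1/5)·7 + (1/5)·29/4 = 861/100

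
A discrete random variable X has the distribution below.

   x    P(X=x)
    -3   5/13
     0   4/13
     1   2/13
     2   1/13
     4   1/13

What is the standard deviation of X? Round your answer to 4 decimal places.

E[X] = -7/13, E[X²] = 67/13
Var(X) = E[X²] − (E[X])² = 67/13 − 49/169 = 822/169
SD(X) = √(822/169) ≈ 2.2054

2.2054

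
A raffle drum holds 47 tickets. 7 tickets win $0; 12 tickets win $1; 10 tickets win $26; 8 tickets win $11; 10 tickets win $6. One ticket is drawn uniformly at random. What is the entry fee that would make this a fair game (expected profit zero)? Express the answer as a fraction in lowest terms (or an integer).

420/47 dollars

E[payout] = (7/47)·0 + (12/47)·1 + (10/47)·26 + (8/47)·11 + (10/47)·6 = 420/47
Fair fee = E[payout] = 420/47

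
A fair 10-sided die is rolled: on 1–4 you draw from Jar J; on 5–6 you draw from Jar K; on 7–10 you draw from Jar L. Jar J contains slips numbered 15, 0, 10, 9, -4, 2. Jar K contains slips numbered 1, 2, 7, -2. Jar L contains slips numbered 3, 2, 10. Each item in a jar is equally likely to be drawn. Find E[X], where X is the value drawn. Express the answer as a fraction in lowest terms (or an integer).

68/15

E[X | Jar J] = (15 + 0 + 10 + 9 − 4 + 2)/6 = 16/3
E[X | Jar K] = (1 + 2 + 7 − 2)/4 = 2
E[X | Jar L] = (3 + 2 + 10)/3 = 5
E[X] = (2/5)·16/3 + (1/5)·2 + (2/5)·5 = 68/15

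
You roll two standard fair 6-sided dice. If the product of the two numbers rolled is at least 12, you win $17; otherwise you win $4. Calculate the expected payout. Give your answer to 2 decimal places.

E[payout] = (19/36)·4 + (17/36)·17 = 365/36
≈ $10.14

$10.14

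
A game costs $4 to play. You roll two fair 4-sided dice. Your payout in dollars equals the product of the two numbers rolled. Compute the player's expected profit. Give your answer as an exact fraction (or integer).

Distribution of the product of the two numbers rolled: 1 w.p. 1/16, 2 w.p. 1/8, 3 w.p. 1/8, 4 w.p. 3/16, 6 w.p. 1/8, 8 w.p. 1/8, …
E[payout] = (1/16)·1 + (1/8)·2 + (1/8)·3 + (3/16)·4 + (1/8)·6 + (1/8)·8 + (1/16)·9 + (1/8)·12 + (1/16)·16 = 25/4
Expected profit = 25/4 − 4 = 9/4

9/4 dollars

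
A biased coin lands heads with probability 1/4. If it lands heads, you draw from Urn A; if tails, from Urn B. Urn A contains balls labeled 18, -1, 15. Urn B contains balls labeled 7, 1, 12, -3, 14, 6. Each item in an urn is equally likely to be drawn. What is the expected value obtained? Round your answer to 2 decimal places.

7.29

E[X | Urn A] = (18 − 1 + 15)/3 = 32/3
E[X | Urn B] = (7 + 1 + 12 − 3 + 14 + 6)/6 = 37/6
E[X] = (1/4)·32/3 + (3/4)·37/6 = 175/24 ≈ 7.29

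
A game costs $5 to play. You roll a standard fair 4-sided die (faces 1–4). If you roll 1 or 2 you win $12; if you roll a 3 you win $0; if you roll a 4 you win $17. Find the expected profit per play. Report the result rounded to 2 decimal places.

$5.25

E[payout] = (1/4)·0 + (1/2)·12 + (1/4)·17 = 41/4
Expected profit = 41/4 − 5 = 21/4 ≈ $5.25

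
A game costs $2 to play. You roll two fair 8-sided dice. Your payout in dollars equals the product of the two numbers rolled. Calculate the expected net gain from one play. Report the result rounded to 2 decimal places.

Distribution of the product of the two numbers rolled: 1 w.p. 1/64, 2 w.p. 1/32, 3 w.p. 1/32, 4 w.p. 3/64, 5 w.p. 1/32, 6 w.p. 1/16, …
E[payout] = (1/64)·1 + (1/32)·2 + (1/32)·3 + (3/64)·4 + (1/32)·5 + (1/16)·6 + (1/32)·7 + (1/16)·8 + (1/64)·9 + (1/32)·10 + (1/16)·12 + (1/32)·14 + (1/32)·15 + (3/64)·16 + (1/32)·18 + (1/32)·20 + (1/32)·21 + (1/16)·24 + (1/64)·25 + (1/32)·28 + (1/32)·30 + (1/32)·32 + (1/32)·35 + (1/64)·36 + (1/32)·40 + (1/32)·42 + (1/32)·48 + (1/64)·49 + (1/32)·56 + (1/64)·64 = 81/4
Expected profit = 81/4 − 2 = 73/4 ≈ $18.25

$18.25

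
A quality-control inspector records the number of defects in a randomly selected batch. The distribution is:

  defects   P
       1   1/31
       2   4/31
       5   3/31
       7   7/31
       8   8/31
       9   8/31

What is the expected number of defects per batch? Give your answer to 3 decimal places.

E[X] = (1/31)·1 + (4/31)·2 + (3/31)·5 + (7/31)·7 + (8/31)·8 + (8/31)·9
     = 209/31 ≈ 6.742

6.742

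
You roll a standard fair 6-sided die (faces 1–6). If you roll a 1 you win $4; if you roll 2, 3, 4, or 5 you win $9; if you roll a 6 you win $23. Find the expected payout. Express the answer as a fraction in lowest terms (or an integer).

E[payout] = (1/6)·4 + (2/3)·9 + (1/6)·23 = 21/2

21/2 dollars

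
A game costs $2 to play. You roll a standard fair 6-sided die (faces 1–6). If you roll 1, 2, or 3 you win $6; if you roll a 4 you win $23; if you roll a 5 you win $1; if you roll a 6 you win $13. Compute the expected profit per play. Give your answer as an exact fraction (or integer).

E[payout] = (1/6)·1 + (1/2)·6 + (1/6)·13 + (1/6)·23 = 55/6
Expected profit = 55/6 − 2 = 43/6

43/6 dollars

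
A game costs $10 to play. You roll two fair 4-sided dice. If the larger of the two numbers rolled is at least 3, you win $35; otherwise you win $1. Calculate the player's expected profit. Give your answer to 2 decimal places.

$16.50

E[payout] = (1/4)·1 + (3/4)·35 = 53/2
Expected profit = 53/2 − 10 = 33/2 ≈ $16.50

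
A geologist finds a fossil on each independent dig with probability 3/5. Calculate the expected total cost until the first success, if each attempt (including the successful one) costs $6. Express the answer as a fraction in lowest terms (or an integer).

E[#attempts] = 1/p = 5/3; E[cost] = 6·5/3 = 10.

$10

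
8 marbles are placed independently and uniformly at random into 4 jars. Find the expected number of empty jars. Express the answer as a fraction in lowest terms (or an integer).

Let Xⱼ=1 if jar j is empty. P(Xⱼ=1) = ((4-1)/4)^8 = 6561/65536.
By linearity, E[#empty] = 4·6561/65536 = 6561/16384.

6561/16384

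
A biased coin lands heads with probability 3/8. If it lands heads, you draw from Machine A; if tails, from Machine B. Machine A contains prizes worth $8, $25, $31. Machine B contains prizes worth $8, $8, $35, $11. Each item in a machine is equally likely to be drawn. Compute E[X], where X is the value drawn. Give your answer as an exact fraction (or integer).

E[X | Machine A] = (8 + 25 + 31)/3 = 64/3
E[X | Machine B] = (8 + 8 + 35 + 11)/4 = 31/2
E[X] = (3/8)·64/3 + (5/8)·31/2 = 283/16

283/16 dollars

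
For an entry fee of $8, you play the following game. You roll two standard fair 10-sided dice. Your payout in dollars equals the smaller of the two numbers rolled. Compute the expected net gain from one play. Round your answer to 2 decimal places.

Distribution of the smaller of the two numbers rolled: 1 w.p. 19/100, 2 w.p. 17/100, 3 w.p. 3/20, 4 w.p. 13/100, 5 w.p. 11/100, 6 w.p. 9/100, …
E[payout] = (19/100)·1 + (17/100)·2 + (3/20)·3 + (13/100)·4 + (11/100)·5 + (9/100)·6 + (7/100)·7 + (1/20)·8 + (3/100)·9 + (1/100)·10 = 77/20
Expected profit = 77/20 − 8 = -83/20 ≈ -$4.15

-$4.15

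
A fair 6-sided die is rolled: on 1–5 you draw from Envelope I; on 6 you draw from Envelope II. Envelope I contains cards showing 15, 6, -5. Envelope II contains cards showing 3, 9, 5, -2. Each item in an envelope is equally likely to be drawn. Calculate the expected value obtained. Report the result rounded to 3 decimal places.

E[X | Envelope I] = (15 + 6 − 5)/3 = 16/3
E[X | Envelope II] = (3 + 9 + 5 − 2)/4 = 15/4
E[X] = (5/6)·16/3 + (1/6)·15/4 = 365/72 ≈ 5.069

5.069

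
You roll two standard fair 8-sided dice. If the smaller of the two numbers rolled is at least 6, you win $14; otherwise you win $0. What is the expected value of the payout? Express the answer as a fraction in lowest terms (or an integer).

63/32 dollars

E[payout] = (55/64)·0 + (9/64)·14 = 63/32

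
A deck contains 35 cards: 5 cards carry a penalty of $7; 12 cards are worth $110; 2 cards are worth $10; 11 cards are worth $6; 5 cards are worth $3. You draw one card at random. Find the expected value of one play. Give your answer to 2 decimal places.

E[payout] = (5/35)·(-7) + (12/35)·110 + (2/35)·10 + (11/35)·6 + (5/35)·3 = 198/5
≈ $39.60

$39.60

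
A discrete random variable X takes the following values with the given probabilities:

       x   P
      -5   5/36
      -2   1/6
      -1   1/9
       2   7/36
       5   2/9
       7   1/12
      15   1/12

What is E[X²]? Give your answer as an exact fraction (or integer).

E[X²] = (5/36)·25 + (1/6)·4 + (1/9)·1 + (7/36)·4 + (2/9)·25 + (1/12)·49 + (1/12)·225
     = 401/12

401/12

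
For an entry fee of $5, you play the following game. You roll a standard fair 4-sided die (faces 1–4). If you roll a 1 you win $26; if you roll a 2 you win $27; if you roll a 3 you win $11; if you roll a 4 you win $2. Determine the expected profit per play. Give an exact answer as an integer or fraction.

E[payout] = (1/4)·2 + (1/4)·11 + (1/4)·26 + (1/4)·27 = 33/2
Expected profit = 33/2 − 5 = 23/2

23/2 dollars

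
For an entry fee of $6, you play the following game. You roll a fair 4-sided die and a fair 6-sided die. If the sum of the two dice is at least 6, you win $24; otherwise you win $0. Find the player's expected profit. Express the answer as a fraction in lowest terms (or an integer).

$8

E[payout] = (5/12)·0 + (7/12)·24 = 14
Expected profit = 14 − 6 = 8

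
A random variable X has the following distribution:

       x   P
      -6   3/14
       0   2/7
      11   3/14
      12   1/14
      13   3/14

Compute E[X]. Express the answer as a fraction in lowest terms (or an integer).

33/7

E[X] = (3/14)·(-6) + (2/7)·0 + (3/14)·11 + (1/14)·12 + (3/14)·13
     = 33/7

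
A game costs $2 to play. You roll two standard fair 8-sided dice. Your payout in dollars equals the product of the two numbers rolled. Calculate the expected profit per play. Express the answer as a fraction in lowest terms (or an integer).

73/4 dollars

Distribution of the product of the two numbers rolled: 1 w.p. 1/64, 2 w.p. 1/32, 3 w.p. 1/32, 4 w.p. 3/64, 5 w.p. 1/32, 6 w.p. 1/16, …
E[payout] = (1/64)·1 + (1/32)·2 + (1/32)·3 + (3/64)·4 + (1/32)·5 + (1/16)·6 + (1/32)·7 + (1/16)·8 + (1/64)·9 + (1/32)·10 + (1/16)·12 + (1/32)·14 + (1/32)·15 + (3/64)·16 + (1/32)·18 + (1/32)·20 + (1/32)·21 + (1/16)·24 + (1/64)·25 + (1/32)·28 + (1/32)·30 + (1/32)·32 + (1/32)·35 + (1/64)·36 + (1/32)·40 + (1/32)·42 + (1/32)·48 + (1/64)·49 + (1/32)·56 + (1/64)·64 = 81/4
Expected profit = 81/4 − 2 = 73/4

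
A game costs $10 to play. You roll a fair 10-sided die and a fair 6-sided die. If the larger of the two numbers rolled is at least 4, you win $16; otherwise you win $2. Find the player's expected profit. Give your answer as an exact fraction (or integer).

39/10 dollars

E[payout] = (3/20)·2 + (17/20)·16 = 139/10
Expected profit = 139/10 − 10 = 39/10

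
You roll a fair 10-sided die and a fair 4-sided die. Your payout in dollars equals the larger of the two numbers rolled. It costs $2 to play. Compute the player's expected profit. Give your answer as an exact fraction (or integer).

15/4 dollars

Distribution of the larger of the two numbers rolled: 1 w.p. 1/40, 2 w.p. 3/40, 3 w.p. 1/8, 4 w.p. 7/40, 5 w.p. 1/10, 6 w.p. 1/10, …
E[payout] = (1/40)·1 + (3/40)·2 + (1/8)·3 + (7/40)·4 + (1/10)·5 + (1/10)·6 + (1/10)·7 + (1/10)·8 + (1/10)·9 + (1/10)·10 = 23/4
Expected profit = 23/4 − 2 = 15/4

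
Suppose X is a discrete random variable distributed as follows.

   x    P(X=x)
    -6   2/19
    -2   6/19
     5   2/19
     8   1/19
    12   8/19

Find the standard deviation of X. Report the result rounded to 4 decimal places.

E[X] = 90/19, E[X²] = 1362/19
Var(X) = E[X²] − (E[X])² = 1362/19 − 8100/361 = 17778/361
SD(X) = √(17778/361) ≈ 7.0176

7.0176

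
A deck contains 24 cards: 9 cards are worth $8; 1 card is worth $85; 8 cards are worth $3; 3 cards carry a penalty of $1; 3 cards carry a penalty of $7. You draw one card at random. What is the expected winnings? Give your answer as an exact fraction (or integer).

157/24 dollars

E[payout] = (9/24)·8 + (1/24)·85 + (8/24)·3 + (3/24)·(-1) + (3/24)·(-7) = 157/24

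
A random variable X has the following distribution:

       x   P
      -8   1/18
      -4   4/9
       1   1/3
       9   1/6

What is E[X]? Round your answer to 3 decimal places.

E[X] = (1/18)·(-8) + (4/9)·(-4) + (1/3)·1 + (1/6)·9
     = -7/18 ≈ -0.389

-0.389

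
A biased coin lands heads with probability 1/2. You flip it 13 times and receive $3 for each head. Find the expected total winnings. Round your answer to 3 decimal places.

$19.500

E[#heads] = 13·1/2 = 13/2 (linearity over flips).
E[winnings] = 3·13/2 = 39/2.
≈ 19.500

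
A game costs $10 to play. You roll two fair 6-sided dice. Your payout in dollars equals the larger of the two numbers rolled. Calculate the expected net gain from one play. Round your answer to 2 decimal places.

Distribution of the larger of the two numbers rolled: 1 w.p. 1/36, 2 w.p. 1/12, 3 w.p. 5/36, 4 w.p. 7/36, 5 w.p. 1/4, 6 w.p. 11/36
E[payout] = (1/36)·1 + (1/12)·2 + (5/36)·3 + (7/36)·4 + (1/4)·5 + (11/36)·6 = 161/36
Expected profit = 161/36 − 10 = -199/36 ≈ -$5.53

-$5.53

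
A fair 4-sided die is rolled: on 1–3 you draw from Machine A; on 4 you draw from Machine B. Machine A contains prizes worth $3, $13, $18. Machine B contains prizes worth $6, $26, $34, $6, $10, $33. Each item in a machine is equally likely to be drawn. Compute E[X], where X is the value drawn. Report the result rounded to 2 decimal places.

E[X | Machine A] = (3 + 13 + 18)/3 = 34/3
E[X | Machine B] = (6 + 26 + 34 + 6 + 10 + 33)/6 = 115/6
E[X] = (3/4)·34/3 + (1/4)·115/6 = 319/24 ≈ 13.29

$13.29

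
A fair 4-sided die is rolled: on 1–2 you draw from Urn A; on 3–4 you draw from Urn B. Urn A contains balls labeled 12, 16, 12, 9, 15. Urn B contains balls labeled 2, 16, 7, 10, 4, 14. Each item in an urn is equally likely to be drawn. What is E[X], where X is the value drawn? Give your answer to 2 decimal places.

E[X | Urn A] = (12 + 16 + 12 + 9 + 15)/5 = 64/5
E[X | Urn B] = (2 + 16 + 7 + 10 + 4 + 14)/6 = 53/6
E[X] = (1/2)·64/5 + (1/2)·53/6 = 649/60 ≈ 10.82

10.82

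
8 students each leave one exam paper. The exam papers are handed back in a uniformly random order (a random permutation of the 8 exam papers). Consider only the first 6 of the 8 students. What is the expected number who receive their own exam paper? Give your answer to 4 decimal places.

Let Xᵢ = 1 if person i gets their own exam paper. For each i, P(Xᵢ=1) = 1/8.
By linearity of expectation, E[X₁+…+X_6] = 6·(1/8) = 3/4.
≈ 0.7500

0.7500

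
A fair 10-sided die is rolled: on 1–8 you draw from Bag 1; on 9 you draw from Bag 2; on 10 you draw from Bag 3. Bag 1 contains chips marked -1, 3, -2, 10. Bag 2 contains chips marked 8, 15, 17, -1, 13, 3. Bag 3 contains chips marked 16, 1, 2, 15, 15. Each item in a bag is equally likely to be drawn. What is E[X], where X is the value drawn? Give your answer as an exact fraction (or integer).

E[X | Bag 1] = (-1 + 3 − 2 + 10)/4 = 5/2
E[X | Bag 2] = (8 + 15 + 17 − 1 + 13 + 3)/6 = 55/6
E[X | Bag 3] = (16 + 1 + 2 + 15 + 15)/5 = 49/5
E[X] = (4/5)·5/2 + (1/10)·55/6 + (1/10)·49/5 = 1169/300

1169/300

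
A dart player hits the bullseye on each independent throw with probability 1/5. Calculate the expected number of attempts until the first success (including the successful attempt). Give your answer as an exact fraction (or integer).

For a geometric distribution, E[trials] = 1/p = 1/(1/5) = 5.

5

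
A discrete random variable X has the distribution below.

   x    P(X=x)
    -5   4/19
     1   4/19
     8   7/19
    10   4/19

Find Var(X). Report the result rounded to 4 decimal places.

E[X] = (4/19)·(-5) + (4/19)·1 + (7/19)·8 + (4/19)·10 = 80/19
E[X²] = (4/19)·25 + (4/19)·1 + (7/19)·64 + (4/19)·100 = 952/19
Var(X) = 952/19 − (80/19)² = 11688/361 ≈ 32.3767

32.3767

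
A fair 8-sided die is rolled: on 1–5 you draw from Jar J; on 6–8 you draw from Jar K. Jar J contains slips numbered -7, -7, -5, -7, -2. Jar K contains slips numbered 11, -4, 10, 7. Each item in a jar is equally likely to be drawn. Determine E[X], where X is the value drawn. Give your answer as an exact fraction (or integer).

-5/4

E[X | Jar J] = (-7 − 7 − 5 − 7 − 2)/5 = -28/5
E[X | Jar K] = (11 − 4 + 10 + 7)/4 = 6
E[X] = (5/8)·(-28/5) + (3/8)·6 = -5/4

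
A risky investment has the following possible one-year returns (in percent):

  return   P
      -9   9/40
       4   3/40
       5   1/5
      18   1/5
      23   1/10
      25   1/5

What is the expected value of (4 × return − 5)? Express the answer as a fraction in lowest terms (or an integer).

E[4x-5] = (9/40)·(-41) + (3/40)·11 + (1/5)·15 + (1/5)·67 + (1/10)·87 + (1/5)·95
     = 357/10

357/10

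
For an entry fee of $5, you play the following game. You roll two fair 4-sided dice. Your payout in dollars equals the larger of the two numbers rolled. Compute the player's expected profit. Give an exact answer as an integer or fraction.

-15/8 dollars

Distribution of the larger of the two numbers rolled: 1 w.p. 1/16, 2 w.p. 3/16, 3 w.p. 5/16, 4 w.p. 7/16
E[payout] = (1/16)·1 + (3/16)·2 + (5/16)·3 + (7/16)·4 = 25/8
Expected profit = 25/8 − 5 = -15/8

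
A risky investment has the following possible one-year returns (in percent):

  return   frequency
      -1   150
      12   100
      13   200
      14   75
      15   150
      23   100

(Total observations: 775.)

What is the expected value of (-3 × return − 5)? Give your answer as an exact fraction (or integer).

Total = 775, so P(return=-1) = 150/775, etc.
E[-3x-5] = (6/31)·(-2) + (4/31)·(-41) + (8/31)·(-44) + (3/31)·(-47) + (6/31)·(-50) + (4/31)·(-74)
     = -1265/31

-1265/31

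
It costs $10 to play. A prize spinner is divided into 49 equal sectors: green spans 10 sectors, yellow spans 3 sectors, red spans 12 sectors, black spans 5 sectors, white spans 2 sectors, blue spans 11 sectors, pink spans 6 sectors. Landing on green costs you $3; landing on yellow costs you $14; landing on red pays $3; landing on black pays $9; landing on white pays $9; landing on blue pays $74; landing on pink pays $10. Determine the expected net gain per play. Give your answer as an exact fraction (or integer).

411/49 dollars

E[payout] = (10/49)·(-3) + (3/49)·(-14) + (12/49)·3 + (5/49)·9 + (2/49)·9 + (11/49)·74 + (6/49)·10 = 901/49
Expected profit = 901/49 − 10 = 411/49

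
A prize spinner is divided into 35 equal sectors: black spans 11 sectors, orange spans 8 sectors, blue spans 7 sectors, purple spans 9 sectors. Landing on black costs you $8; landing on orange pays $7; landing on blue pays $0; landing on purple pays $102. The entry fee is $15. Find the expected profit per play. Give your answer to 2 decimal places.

$10.31

E[payout] = (11/35)·(-8) + (8/35)·7 + (7/35)·0 + (9/35)·102 = 886/35
Expected profit = 886/35 − 15 = 361/35 ≈ $10.31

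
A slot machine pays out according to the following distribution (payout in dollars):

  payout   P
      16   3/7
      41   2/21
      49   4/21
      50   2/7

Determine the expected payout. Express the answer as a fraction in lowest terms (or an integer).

722/21 dollars

E[X] = (3/7)·16 + (2/21)·41 + (4/21)·49 + (2/7)·50
     = 722/21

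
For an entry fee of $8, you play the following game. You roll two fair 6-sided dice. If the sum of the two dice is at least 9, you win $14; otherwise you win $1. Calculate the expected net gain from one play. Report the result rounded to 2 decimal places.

E[payout] = (13/18)·1 + (5/18)·14 = 83/18
Expected profit = 83/18 − 8 = -61/18 ≈ -$3.39

-$3.39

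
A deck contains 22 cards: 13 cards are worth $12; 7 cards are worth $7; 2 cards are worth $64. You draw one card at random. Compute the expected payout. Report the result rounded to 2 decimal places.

E[payout] = (13/22)·12 + (7/22)·7 + (2/22)·64 = 333/22
≈ $15.14

$15.14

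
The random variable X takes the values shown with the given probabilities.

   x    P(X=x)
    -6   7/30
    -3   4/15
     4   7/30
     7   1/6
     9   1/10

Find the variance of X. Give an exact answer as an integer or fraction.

E[X] = (7/30)·(-6) + (4/15)·(-3) + (7/30)·4 + (1/6)·7 + (1/10)·9 = 4/5
E[X²] = (7/30)·36 + (4/15)·9 + (7/30)·16 + (1/6)·49 + (1/10)·81 = 154/5
Var(X) = 154/5 − (4/5)² = 754/25

754/25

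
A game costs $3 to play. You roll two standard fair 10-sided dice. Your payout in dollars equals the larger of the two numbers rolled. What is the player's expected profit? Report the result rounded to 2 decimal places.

$4.15

Distribution of the larger of the two numbers rolled: 1 w.p. 1/100, 2 w.p. 3/100, 3 w.p. 1/20, 4 w.p. 7/100, 5 w.p. 9/100, 6 w.p. 11/100, …
E[payout] = (1/100)·1 + (3/100)·2 + (1/20)·3 + (7/100)·4 + (9/100)·5 + (11/100)·6 + (13/100)·7 + (3/20)·8 + (17/100)·9 + (19/100)·10 = 143/20
Expected profit = 143/20 − 3 = 83/20 ≈ $4.15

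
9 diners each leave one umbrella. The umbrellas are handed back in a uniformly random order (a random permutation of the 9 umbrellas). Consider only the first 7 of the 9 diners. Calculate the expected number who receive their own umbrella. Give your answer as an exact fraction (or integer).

Let Xᵢ = 1 if person i gets their own umbrella. For each i, P(Xᵢ=1) = 1/9.
By linearity of expectation, E[X₁+…+X_7] = 7·(1/9) = 7/9.

7/9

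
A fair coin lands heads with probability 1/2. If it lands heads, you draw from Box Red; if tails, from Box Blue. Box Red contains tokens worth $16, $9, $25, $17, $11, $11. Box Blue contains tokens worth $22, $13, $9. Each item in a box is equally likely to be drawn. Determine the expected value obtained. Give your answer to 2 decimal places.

E[X | Box Red] = (16 + 9 + 25 + 17 + 11 + 11)/6 = 89/6
E[X | Box Blue] = (22 + 13 + 9)/3 = 44/3
E[X] = (1/2)·89/6 + (1/2)·44/3 = 59/4 ≈ 14.75

$14.75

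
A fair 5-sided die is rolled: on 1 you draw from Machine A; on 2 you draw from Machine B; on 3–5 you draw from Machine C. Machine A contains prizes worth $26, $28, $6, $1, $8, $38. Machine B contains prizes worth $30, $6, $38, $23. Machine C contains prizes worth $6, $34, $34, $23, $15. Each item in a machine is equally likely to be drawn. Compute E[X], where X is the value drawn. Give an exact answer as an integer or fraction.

6557/300 dollars

E[X | Machine A] = (26 + 28 + 6 + 1 + 8 + 38)/6 = 107/6
E[X | Machine B] = (30 + 6 + 38 + 23)/4 = 97/4
E[X | Machine C] = (6 + 34 + 34 + 23 + 15)/5 = 112/5
E[X] = (1/5)·107/6 + (1/5)·97/4 + (3/5)·112/5 = 6557/300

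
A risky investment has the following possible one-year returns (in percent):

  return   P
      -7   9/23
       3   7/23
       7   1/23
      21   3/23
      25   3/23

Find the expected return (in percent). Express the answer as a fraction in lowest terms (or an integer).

103/23

E[X] = (9/23)·(-7) + (7/23)·3 + (1/23)·7 + (3/23)·21 + (3/23)·25
     = 103/23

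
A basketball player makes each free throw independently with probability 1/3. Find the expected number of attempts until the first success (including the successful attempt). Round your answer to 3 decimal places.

3.000

For a geometric distribution, E[trials] = 1/p = 1/(1/3) = 3.
≈ 3.000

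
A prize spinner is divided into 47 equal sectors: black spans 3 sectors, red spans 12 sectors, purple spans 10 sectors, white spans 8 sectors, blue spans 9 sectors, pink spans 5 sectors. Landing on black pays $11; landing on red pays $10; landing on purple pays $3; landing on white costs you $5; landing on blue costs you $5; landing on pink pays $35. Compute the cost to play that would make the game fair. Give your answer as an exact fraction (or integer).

273/47 dollars

E[payout] = (3/47)·11 + (12/47)·10 + (10/47)·3 + (8/47)·(-5) + (9/47)·(-5) + (5/47)·35 = 273/47
Fair fee = E[payout] = 273/47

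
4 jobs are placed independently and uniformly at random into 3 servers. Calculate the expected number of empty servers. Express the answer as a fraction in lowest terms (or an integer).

Let Xⱼ=1 if server j is empty. P(Xⱼ=1) = ((3-1)/3)^4 = 16/81.
By linearity, E[#empty] = 3·16/81 = 16/27.

16/27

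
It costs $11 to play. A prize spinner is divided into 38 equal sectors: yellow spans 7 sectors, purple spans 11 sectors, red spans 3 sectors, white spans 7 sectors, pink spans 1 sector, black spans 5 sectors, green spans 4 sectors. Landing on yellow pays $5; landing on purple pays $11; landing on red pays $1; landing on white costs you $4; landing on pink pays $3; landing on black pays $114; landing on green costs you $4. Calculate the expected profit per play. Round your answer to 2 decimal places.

$7.11

E[payout] = (7/38)·5 + (11/38)·11 + (3/38)·1 + (7/38)·(-4) + (1/38)·3 + (5/38)·114 + (4/38)·(-4) = 344/19
Expected profit = 344/19 − 11 = 135/19 ≈ $7.11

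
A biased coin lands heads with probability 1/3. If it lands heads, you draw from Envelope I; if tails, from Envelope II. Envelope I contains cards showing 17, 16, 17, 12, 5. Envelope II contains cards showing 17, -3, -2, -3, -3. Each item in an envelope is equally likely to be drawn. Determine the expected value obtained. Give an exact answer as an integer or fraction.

E[X | Envelope I] = (17 + 16 + 17 + 12 + 5)/5 = 67/5
E[X | Envelope II] = (17 − 3 − 2 − 3 − 3)/5 = 6/5
E[X] = (1/3)·67/5 + (2/3)·6/5 = 79/15

79/15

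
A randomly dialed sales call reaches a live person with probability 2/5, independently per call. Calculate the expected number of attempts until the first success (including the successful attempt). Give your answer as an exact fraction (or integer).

5/2

For a geometric distribution, E[trials] = 1/p = 1/(2/5) = 5/2.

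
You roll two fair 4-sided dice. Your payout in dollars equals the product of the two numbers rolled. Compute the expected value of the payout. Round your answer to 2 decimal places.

Distribution of the product of the two numbers rolled: 1 w.p. 1/16, 2 w.p. 1/8, 3 w.p. 1/8, 4 w.p. 3/16, 6 w.p. 1/8, 8 w.p. 1/8, …
E[payout] = (1/16)·1 + (1/8)·2 + (1/8)·3 + (3/16)·4 + (1/8)·6 + (1/8)·8 + (1/16)·9 + (1/8)·12 + (1/16)·16 = 25/4
≈ $6.25

$6.25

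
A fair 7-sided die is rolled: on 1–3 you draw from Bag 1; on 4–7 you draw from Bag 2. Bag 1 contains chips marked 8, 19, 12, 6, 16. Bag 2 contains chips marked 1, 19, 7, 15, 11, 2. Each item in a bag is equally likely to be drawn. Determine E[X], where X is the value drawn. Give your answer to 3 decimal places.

E[X | Bag 1] = (8 + 19 + 12 + 6 + 16)/5 = 61/5
E[X | Bag 2] = (1 + 19 + 7 + 15 + 11 + 2)/6 = 55/6
E[X] = (3/7)·61/5 + (4/7)·55/6 = 157/15 ≈ 10.467

10.467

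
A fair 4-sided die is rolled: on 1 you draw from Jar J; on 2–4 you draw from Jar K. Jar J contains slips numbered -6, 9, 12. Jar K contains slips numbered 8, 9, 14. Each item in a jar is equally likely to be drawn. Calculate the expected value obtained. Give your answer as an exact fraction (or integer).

9

E[X | Jar J] = (-6 + 9 + 12)/3 = 5
E[X | Jar K] = (8 + 9 + 14)/3 = 31/3
E[X] = (1/4)·5 + (3/4)·31/3 = 9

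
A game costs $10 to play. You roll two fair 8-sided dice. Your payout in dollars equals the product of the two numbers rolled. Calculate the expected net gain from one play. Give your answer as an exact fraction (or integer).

41/4 dollars

Distribution of the product of the two numbers rolled: 1 w.p. 1/64, 2 w.p. 1/32, 3 w.p. 1/32, 4 w.p. 3/64, 5 w.p. 1/32, 6 w.p. 1/16, …
E[payout] = (1/64)·1 + (1/32)·2 + (1/32)·3 + (3/64)·4 + (1/32)·5 + (1/16)·6 + (1/32)·7 + (1/16)·8 + (1/64)·9 + (1/32)·10 + (1/16)·12 + (1/32)·14 + (1/32)·15 + (3/64)·16 + (1/32)·18 + (1/32)·20 + (1/32)·21 + (1/16)·24 + (1/64)·25 + (1/32)·28 + (1/32)·30 + (1/32)·32 + (1/32)·35 + (1/64)·36 + (1/32)·40 + (1/32)·42 + (1/32)·48 + (1/64)·49 + (1/32)·56 + (1/64)·64 = 81/4
Expected profit = 81/4 − 10 = 41/4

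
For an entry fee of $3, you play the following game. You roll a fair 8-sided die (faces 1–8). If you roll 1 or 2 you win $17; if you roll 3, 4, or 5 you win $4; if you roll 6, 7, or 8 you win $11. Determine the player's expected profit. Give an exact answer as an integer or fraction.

E[payout] = (3/8)·4 + (3/8)·11 + (1/4)·17 = 79/8
Expected profit = 79/8 − 3 = 55/8

55/8 dollars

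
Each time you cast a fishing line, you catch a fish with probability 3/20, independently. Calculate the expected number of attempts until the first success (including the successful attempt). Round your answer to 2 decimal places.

6.67

For a geometric distribution, E[trials] = 1/p = 1/(3/20) = 20/3.
≈ 6.67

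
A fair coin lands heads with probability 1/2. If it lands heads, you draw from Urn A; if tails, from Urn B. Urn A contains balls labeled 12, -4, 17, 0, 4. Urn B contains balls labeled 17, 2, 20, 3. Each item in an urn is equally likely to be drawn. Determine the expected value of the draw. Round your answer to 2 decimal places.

8.15

E[X | Urn A] = (12 − 4 + 17 + 0 + 4)/5 = 29/5
E[X | Urn B] = (17 + 2 + 20 + 3)/4 = 21/2
E[X] = (1/2)·29/5 + (1/2)·21/2 = 163/20 ≈ 8.15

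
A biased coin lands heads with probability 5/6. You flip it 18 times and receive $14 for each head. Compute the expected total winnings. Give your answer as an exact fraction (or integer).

E[#heads] = 18·5/6 = 15 (linearity over flips).
E[winnings] = 14·15 = 210.

$210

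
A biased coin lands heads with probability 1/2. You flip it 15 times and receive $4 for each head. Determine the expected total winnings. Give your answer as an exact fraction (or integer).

E[#heads] = 15·1/2 = 15/2 (linearity over flips).
E[winnings] = 4·15/2 = 30.

$30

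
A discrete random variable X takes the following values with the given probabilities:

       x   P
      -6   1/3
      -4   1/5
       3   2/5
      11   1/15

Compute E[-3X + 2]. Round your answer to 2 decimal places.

4.60

E[-3x+2] = (1/3)·20 + (1/5)·14 + (2/5)·(-7) + (1/15)·(-31)
     = 23/5 ≈ 4.60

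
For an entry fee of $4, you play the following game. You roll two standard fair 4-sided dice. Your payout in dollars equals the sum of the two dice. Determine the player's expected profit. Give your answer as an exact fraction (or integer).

Distribution of the sum of the two dice: 2 w.p. 1/16, 3 w.p. 1/8, 4 w.p. 3/16, 5 w.p. 1/4, 6 w.p. 3/16, 7 w.p. 1/8, …
E[payout] = (1/16)·2 + (1/8)·3 + (3/16)·4 + (1/4)·5 + (3/16)·6 + (1/8)·7 + (1/16)·8 = 5
Expected profit = 5 − 4 = 1

$1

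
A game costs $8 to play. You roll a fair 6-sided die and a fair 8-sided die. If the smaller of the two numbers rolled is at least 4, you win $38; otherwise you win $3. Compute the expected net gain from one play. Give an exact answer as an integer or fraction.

95/16 dollars

E[payout] = (11/16)·3 + (5/16)·38 = 223/16
Expected profit = 223/16 − 8 = 95/16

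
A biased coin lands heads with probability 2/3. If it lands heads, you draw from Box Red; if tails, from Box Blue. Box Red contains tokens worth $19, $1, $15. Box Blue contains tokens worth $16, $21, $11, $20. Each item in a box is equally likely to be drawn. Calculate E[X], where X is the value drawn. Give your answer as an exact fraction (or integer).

E[X | Box Red] = (19 + 1 + 15)/3 = 35/3
E[X | Box Blue] = (16 + 21 + 11 + 20)/4 = 17
E[X] = (2/3)·35/3 + (1/3)·17 = 121/9

121/9 dollars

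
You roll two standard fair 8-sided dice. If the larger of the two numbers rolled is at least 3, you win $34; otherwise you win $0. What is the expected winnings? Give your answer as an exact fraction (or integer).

E[payout] = (1/16)·0 + (15/16)·34 = 255/8

255/8 dollars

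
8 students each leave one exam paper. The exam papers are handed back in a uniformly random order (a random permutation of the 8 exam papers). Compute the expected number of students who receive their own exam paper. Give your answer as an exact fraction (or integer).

Let Xᵢ = 1 if person i gets their own exam paper. For each i, P(Xᵢ=1) = 1/8.
By linearity of expectation, E[X₁+…+X_8] = 8·(1/8) = 1.

1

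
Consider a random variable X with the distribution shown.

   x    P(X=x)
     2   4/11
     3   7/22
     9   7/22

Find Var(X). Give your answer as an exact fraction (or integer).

E[X] = (4/11)·2 + (7/22)·3 + (7/22)·9 = 50/11
E[X²] = (4/11)·4 + (7/22)·9 + (7/22)·81 = 331/11
Var(X) = 331/11 − (50/11)² = 1141/121

1141/121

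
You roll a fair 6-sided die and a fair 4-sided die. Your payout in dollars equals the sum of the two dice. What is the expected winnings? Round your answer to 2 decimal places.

Distribution of the sum of the two dice: 2 w.p. 1/24, 3 w.p. 1/12, 4 w.p. 1/8, 5 w.p. 1/6, 6 w.p. 1/6, 7 w.p. 1/6, …
E[payout] = (1/24)·2 + (1/12)·3 + (1/8)·4 + (1/6)·5 + (1/6)·6 + (1/6)·7 + (1/8)·8 + (1/12)·9 + (1/24)·10 = 6
≈ $6.00

$6.00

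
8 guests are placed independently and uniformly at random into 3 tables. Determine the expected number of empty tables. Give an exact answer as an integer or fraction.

Let Xⱼ=1 if table j is empty. P(Xⱼ=1) = ((3-1)/3)^8 = 256/6561.
By linearity, E[#empty] = 3·256/6561 = 256/2187.

256/2187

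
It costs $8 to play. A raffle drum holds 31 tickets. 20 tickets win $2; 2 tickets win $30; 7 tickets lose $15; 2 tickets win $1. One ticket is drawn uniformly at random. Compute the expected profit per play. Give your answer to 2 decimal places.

-$8.10

E[payout] = (20/31)·2 + (2/31)·30 + (7/31)·(-15) + (2/31)·1 = -3/31
Expected profit = -3/31 − 8 = -251/31 ≈ -$8.10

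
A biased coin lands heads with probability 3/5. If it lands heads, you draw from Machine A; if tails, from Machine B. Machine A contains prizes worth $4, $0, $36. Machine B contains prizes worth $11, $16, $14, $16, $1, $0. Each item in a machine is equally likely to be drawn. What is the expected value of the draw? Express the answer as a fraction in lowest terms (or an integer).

E[X | Machine A] = (4 + 0 + 36)/3 = 40/3
E[X | Machine B] = (11 + 16 + 14 + 16 + 1 + 0)/6 = 29/3
E[X] = (3/5)·40/3 + (2/5)·29/3 = 178/15

178/15 dollars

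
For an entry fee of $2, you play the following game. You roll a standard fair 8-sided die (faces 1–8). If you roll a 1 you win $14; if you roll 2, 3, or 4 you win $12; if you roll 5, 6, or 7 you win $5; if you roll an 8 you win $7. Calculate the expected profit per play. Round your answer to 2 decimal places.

E[payout] = (3/8)·5 + (1/8)·7 + (3/8)·12 + (1/8)·14 = 9
Expected profit = 9 − 2 = 7 ≈ $7.00

$7.00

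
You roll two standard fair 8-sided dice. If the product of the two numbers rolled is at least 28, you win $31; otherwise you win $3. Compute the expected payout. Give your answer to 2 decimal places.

E[payout] = (45/64)·3 + (19/64)·31 = 181/16
≈ $11.31

$11.31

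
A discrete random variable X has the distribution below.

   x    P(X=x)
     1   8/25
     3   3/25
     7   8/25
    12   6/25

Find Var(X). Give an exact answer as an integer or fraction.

E[X] = (8/25)·1 + (3/25)·3 + (8/25)·7 + (6/25)·12 = 29/5
E[X²] = (8/25)·1 + (3/25)·9 + (8/25)·49 + (6/25)·144 = 1291/25
Var(X) = 1291/25 − (29/5)² = 18

18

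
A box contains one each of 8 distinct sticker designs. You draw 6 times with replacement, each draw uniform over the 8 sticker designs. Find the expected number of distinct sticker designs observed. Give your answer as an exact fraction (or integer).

Let Xⱼ=1 if type j appears at least once. P(Xⱼ=1) = 1 − ((8−1)/8)^6 = 144495/262144.
E[#distinct] = 8·144495/262144 = 144495/32768.

144495/32768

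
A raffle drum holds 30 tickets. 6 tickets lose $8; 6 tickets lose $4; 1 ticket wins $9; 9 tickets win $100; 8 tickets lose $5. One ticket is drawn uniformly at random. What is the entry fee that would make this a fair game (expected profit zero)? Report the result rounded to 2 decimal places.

E[payout] = (6/30)·(-8) + (6/30)·(-4) + (1/30)·9 + (9/30)·100 + (8/30)·(-5) = 797/30
Fair fee = E[payout] = 797/30 ≈ $26.57

$26.57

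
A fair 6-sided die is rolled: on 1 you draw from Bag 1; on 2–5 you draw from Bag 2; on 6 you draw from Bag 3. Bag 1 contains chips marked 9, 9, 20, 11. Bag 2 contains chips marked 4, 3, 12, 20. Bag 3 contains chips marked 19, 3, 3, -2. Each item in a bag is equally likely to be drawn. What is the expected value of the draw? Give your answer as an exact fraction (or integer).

19/2

E[X | Bag 1] = (9 + 9 + 20 + 11)/4 = 49/4
E[X | Bag 2] = (4 + 3 + 12 + 20)/4 = 39/4
E[X | Bag 3] = (19 + 3 + 3 − 2)/4 = 23/4
E[X] = (1/6)·49/4 + (2/3)·39/4 + (1/6)·23/4 = 19/2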